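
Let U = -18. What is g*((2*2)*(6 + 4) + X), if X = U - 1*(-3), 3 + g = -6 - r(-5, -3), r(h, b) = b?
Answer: -150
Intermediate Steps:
g = -6 (g = -3 + (-6 - 1*(-3)) = -3 + (-6 + 3) = -3 - 3 = -6)
X = -15 (X = -18 - 1*(-3) = -18 + 3 = -15)
g*((2*2)*(6 + 4) + X) = -6*((2*2)*(6 + 4) - 15) = -6*(4*10 - 15) = -6*(40 - 15) = -6*25 = -150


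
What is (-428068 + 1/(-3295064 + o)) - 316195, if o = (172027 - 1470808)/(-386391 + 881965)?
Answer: -1215343778743014545/1632949345517 ≈ -7.4426e+5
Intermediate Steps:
o = -1298781/495574 ≈ -2.6208
(-428068 + 1/(-3295064 + o)) - 316195 = (-428068 + 1/(-3295064 - 1298781/495574)) - 316195 = (-428068 + 1/(-1632949345517/495574)) - 316195 = (-428068 - 495574/1632949345517) - 316195 = -699013360437266730/1632949345517 - 316195 = -1215343778743014545/1632949345517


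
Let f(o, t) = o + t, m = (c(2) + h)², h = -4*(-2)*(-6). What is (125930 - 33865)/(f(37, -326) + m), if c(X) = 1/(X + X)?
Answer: 1473040/31857 ≈ 46.239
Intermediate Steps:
c(X) = 1/(2*X)
h = -48 (h = 8*(-6) = -48)
m = 36481/16 (m = ((½)/2 - 48)² = ((½)*(½) - 48)² = (¼ - 48)² = (-191/4)² = 36481/16 ≈ 2280.1)
(125930 - 33865)/(f(37, -326) + m) = (125930 - 33865)/((37 - 326) + 36481/16) = 92065/(-289 + 36481/16) = 92065/(31857/16) = 92065*(16/31857) = 1473040/31857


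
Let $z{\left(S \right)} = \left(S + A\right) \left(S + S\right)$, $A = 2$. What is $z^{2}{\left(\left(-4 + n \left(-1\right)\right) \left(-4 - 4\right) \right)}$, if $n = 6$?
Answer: $172134400$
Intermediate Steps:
$z{\left(S \right)} = 2 S \left(2 + S\right)$ ($z{\left(S \right)} = \left(S + 2\right) \left(S + S\right) = \left(2 + S\right) 2 S = 2 S \left(2 + S\right)$)
$z^{2}{\left(\left(-4 + n \left(-1\right)\right) \left(-4 - 4\right) \right)} = \left(2 \left(-4 + 6 \left(-1\right)\right) \left(-4 - 4\right) \left(2 + \left(-4 + 6 \left(-1\right)\right) \left(-4 - 4\right)\right)\right)^{2} = \left(2 \left(-4 - 6\right) \left(-8\right) \left(2 + \left(-4 - 6\right) \left(-8\right)\right)\right)^{2} = \left(2 \left(\left(-10\right) \left(-8\right)\right) \left(2 - -80\right)\right)^{2} = \left(2 \cdot 80 \left(2 + 80\right)\right)^{2} = \left(2 \cdot 80 \cdot 82\right)^{2} = 13120^{2} = 172134400$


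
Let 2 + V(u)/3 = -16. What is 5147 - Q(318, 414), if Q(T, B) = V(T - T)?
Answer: 5201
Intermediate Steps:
V(u) = -54 (V(u) = -6 + 3*(-16) = -6 - 48 = -54)
Q(T, B) = -54
5147 - Q(318, 414) = 5147 - 1*(-54) = 5147 + 54 = 5201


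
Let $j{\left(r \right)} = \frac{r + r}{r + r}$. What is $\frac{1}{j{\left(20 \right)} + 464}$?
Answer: $\frac{1}{465} \approx 0.0021505$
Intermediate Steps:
$j{\left(r \right)} = 1$ ($j{\left(r \right)} = \frac{2 r}{2 r} = 2 r \frac{1}{2 r} = 1$)
$\frac{1}{j{\left(20 \right)} + 464} = \frac{1}{1 + 464} = \frac{1}{465}$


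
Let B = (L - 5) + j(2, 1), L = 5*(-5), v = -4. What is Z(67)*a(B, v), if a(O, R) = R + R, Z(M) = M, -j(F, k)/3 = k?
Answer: -536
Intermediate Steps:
j(F, k) = -3*k
L = -25
B = -33 (B = (-25 - 5) - 3*1 = -30 - 3 = -33)
a(O, R) = 2*R
Z(67)*a(B, v) = 67*(2*(-4)) = 67*(-8) = -536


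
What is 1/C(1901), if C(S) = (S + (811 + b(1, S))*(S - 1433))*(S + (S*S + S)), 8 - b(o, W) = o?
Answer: 1/1391782314175 ≈ 7.1850e-13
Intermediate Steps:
b(o, W) = 8 - o
C(S) = (-1172194 + 819*S)*(S² + 2*S) (C(S) = (S + (811 + (8 - 1*1))*(S - 1433))*(S + (S*S + S)) = (S + (811 + (8 - 1))*(-1433 + S))*(S + (S² + S)) = (S + (811 + 7)*(-1433 + S))*(S + (S + S²)) = (S + 818*(-1433 + S))*(S² + 2*S) = (S + (-1172194 + 818*S))*(S² + 2*S) = (-1172194 + 819*S)*(S² + 2*S))
1/C(1901) = 1/(1901*(-2344388 - 1170556*1901 + 819*1901²)) = 1/(1901*(-2344388 - 2225226956 + 819*3613801)) = 1/(1901*(-2344388 - 2225226956 + 2959703019)) = 1/(1901*732131675) = 1/1391782314175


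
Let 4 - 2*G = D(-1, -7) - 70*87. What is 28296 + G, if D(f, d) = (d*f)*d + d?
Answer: 31371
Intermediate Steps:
D(f, d) = d + f*d² (D(f, d) = f*d² + d = d + f*d²)
G = 3075 (G = 2 - (-7*(1 - 7*(-1)) - 70*87)/2 = 2 - (-7*(1 + 7) - 6090)/2 = 2 - (-7*8 - 6090)/2 = 2 - (-56 - 6090)/2 = 2 - ½*(-6146) = 2 + 3073 = 3075)
28296 + G = 28296 + 3075 = 31371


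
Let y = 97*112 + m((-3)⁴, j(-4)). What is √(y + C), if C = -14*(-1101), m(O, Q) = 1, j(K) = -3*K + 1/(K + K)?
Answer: √26279 ≈ 162.11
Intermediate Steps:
j(K) = 1/(2*K) - 3*K (j(K) = -3*K + 1/(2*K) = 1/(2*K) - 3*K)
y = 10865 (y = 97*112 + 1 = 10864 + 1 = 10865)
C = 15414
√(y + C) = √(10865 + 15414) = √26279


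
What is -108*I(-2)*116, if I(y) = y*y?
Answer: -50112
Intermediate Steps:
I(y) = y²
-108*I(-2)*116 = -108*(-2)²*116 = -108*4*116 = -432*116 = -50112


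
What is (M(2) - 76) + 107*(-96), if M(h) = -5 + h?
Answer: -10351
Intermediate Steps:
(M(2) - 76) + 107*(-96) = ((-5 + 2) - 76) + 107*(-96) = (-3 - 76) - 10272 = -79 - 10272 = -10351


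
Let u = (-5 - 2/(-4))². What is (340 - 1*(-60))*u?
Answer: 8100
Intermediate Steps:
u = 81/4 (u = (-5 - 2*(-¼))² = (-5 + ½)² = (-9/2)² = 81/4 ≈ 20.250)
(340 - 1*(-60))*u = (340 - 1*(-60))*(81/4) = (340 + 60)*(81/4) = 400*(81/4) = 8100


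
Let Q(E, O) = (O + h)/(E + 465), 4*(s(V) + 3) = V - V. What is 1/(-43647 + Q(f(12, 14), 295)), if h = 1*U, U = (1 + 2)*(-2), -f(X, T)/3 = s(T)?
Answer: -474/20688389 ≈ -2.2911e-5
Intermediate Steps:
s(V) = -3 (s(V) = -3 + (V - V)/4 = -3 + (¼)*0 = -3 + 0 = -3)
f(X, T) = 9 (f(X, T) = -3*(-3) = 9)
U = -6 (U = 3*(-2) = -6)
h = -6 (h = 1*(-6) = -6)
Q(E, O) = (-6 + O)/(465 + E) (Q(E, O) = (O - 6)/(E + 465) = (-6 + O)/(465 + E))
1/(-43647 + Q(f(12, 14), 295)) = 1/(-43647 + (-6 + 295)/(465 + 9)) = 1/(-43647 + 289/474) = 1/(-20688389/474) = -474/20688389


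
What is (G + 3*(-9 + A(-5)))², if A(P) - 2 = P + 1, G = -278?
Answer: 96721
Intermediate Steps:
A(P) = 3 + P (A(P) = 2 + (P + 1) = 2 + (1 + P) = 3 + P)
(G + 3*(-9 + A(-5)))² = (-278 + 3*(-9 + (3 - 5)))² = (-278 + 3*(-9 - 2))² = (-278 + 3*(-11))² = (-278 - 33)² = (-311)² = 96721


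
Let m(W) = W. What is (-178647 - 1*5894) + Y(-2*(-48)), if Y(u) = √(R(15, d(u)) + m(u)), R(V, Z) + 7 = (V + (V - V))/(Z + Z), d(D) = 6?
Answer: -369063/2 ≈ -1.8453e+5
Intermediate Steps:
R(V, Z) = -7 + V/(2*Z) (R(V, Z) = -7 + (V + (V - V))/(Z + Z) = -7 + (V + 0)/((2*Z)) = -7 + V*(1/(2*Z)) = -7 + V/(2*Z))
Y(u) = √(-23/4 + u) (Y(u) = √((-7 + (½)*15/6) + u) = √((-7 + (½)*15*(⅙)) + u) = √((-7 + 5/4) + u) = √(-23/4 + u))
(-178647 - 1*5894) + Y(-2*(-48)) = (-178647 - 1*5894) + √(-23 + 4*(-2*(-48)))/2 = (-178647 - 5894) + √(-23 + 4*96)/2 = -184541 + √(-23 + 384)/2 = -184541 + √361/2 = -184541 + (½)*19 = -184541 + 19/2 = -369063/2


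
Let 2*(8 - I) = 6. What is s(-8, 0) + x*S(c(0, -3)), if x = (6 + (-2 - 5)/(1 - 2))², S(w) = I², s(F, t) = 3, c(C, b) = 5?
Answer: 4228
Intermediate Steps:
I = 5 (I = 8 - ½*6 = 8 - 3 = 5)
S(w) = 25 (S(w) = 5² = 25)
x = 169 (x = (6 - 7/(-1))² = (6 - 7*(-1))² = (6 + 7)² = 13² = 169)
s(-8, 0) + x*S(c(0, -3)) = 3 + 169*25 = 3 + 4225 = 4228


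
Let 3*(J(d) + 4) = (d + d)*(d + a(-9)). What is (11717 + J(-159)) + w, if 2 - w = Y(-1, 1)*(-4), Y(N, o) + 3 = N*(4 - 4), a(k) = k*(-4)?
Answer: 24741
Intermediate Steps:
a(k) = -4*k
Y(N, o) = -3 (Y(N, o) = -3 + N*(4 - 4) = -3 + N*0 = -3 + 0 = -3)
J(d) = -4 + 2*d*(36 + d)/3 (J(d) = -4 + ((d + d)*(d - 4*(-9)))/3 = -4 + ((2*d)*(d + 36))/3 = -4 + ((2*d)*(36 + d))/3 = -4 + (2*d*(36 + d))/3 = -4 + 2*d*(36 + d)/3)
w = -10 (w = 2 - (-3)*(-4) = 2 - 1*12 = 2 - 12 = -10)
(11717 + J(-159)) + w = (11717 + (-4 + 24*(-159) + (⅔)*(-159)²)) - 10 = (11717 + (-4 - 3816 + (⅔)*25281)) - 10 = (11717 + (-4 - 3816 + 16854)) - 10 = (11717 + 13034) - 10 = 24751 - 10 = 24741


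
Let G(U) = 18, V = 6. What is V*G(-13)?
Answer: 108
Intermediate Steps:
V*G(-13) = 6*18 = 108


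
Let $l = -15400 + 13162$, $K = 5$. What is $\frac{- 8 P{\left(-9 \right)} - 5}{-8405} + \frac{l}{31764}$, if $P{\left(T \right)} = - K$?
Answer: $- \frac{664071}{8899214} \approx -0.074621$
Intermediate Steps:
$P{\left(T \right)} = -5$ ($P{\left(T \right)} = \left(-1\right) 5 = -5$)
$l = -2238$
$\frac{- 8 P{\left(-9 \right)} - 5}{-8405} + \frac{l}{31764} = \frac{\left(-8\right) \left(-5\right) - 5}{-8405} - \frac{2238}{31764} = \left(40 - 5\right) \left(- \frac{1}{8405}\right) - \frac{373}{5294} = 35 \left(- \frac{1}{8405}\right) - \frac{373}{5294} = - \frac{7}{1681} - \frac{373}{5294} = - \frac{664071}{8899214}$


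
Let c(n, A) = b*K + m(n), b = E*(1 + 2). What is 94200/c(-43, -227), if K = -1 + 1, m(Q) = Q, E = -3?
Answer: -94200/43 ≈ -2190.7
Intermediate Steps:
K = 0
b = -9 (b = -3*(1 + 2) = -3*3 = -9)
c(n, A) = n (c(n, A) = -9*0 + n = 0 + n = n)
94200/c(-43, -227) = 94200/(-43) = 94200*(-1/43) = -94200/43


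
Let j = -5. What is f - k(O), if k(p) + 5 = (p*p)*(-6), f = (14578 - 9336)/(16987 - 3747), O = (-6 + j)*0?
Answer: 35721/6620 ≈ 5.3959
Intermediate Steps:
O = 0 (O = (-6 - 5)*0 = -11*0 = 0)
f = 2621/6620 (f = 5242/13240 = 5242*(1/13240) = 2621/6620 ≈ 0.39592)
k(p) = -5 - 6*p**2 (k(p) = -5 + (p*p)*(-6) = -5 + p**2*(-6) = -5 - 6*p**2)
f - k(O) = 2621/6620 - (-5 - 6*0**2) = 2621/6620 - (-5 - 6*0) = 2621/6620 - (-5 + 0) = 2621/6620 - 1*(-5) = 2621/6620 + 5 = 35721/6620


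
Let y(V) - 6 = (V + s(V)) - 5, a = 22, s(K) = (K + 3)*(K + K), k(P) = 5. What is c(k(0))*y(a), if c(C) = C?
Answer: 5615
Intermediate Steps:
s(K) = 2*K*(3 + K) (s(K) = (3 + K)*(2*K) = 2*K*(3 + K))
y(V) = 1 + V + 2*V*(3 + V) (y(V) = 6 + ((V + 2*V*(3 + V)) - 5) = 6 + (-5 + V + 2*V*(3 + V)) = 1 + V + 2*V*(3 + V))
c(k(0))*y(a) = 5*(1 + 22 + 2*22*(3 + 22)) = 5*(1 + 22 + 2*22*25) = 5*(1 + 22 + 1100) = 5*1123 = 5615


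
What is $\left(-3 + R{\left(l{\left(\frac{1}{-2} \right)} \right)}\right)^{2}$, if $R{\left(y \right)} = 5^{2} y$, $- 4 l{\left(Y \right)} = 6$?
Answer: $\frac{6561}{4} \approx 1640.3$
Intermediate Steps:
$l{\left(Y \right)} = - \frac{3}{2}$ ($l{\left(Y \right)} = \left(- \frac{1}{4}\right) 6 = - \frac{3}{2}$)
$R{\left(y \right)} = 25 y$
$\left(-3 + R{\left(l{\left(\frac{1}{-2} \right)} \right)}\right)^{2} = \left(-3 + 25 \left(- \frac{3}{2}\right)\right)^{2} = \left(-3 - \frac{75}{2}\right)^{2} = \left(- \frac{81}{2}\right)^{2} = \frac{6561}{4}$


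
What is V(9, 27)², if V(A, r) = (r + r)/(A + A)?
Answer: 9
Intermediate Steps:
V(A, r) = r/A (V(A, r) = (2*r)/((2*A)) = (2*r)*(1/(2*A)) = r/A)
V(9, 27)² = (27/9)² = (27*(⅑))² = 3² = 9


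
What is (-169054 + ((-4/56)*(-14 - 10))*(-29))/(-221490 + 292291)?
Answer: -1183726/495607 ≈ -2.3884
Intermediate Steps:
(-169054 + ((-4/56)*(-14 - 10))*(-29))/(-221490 + 292291) = (-169054 + (-4*1/56*(-24))*(-29))/70801 = (-169054 - 1/14*(-24)*(-29))*(1/70801) = (-169054 + (12/7)*(-29))*(1/70801) = (-169054 - 348/7)*(1/70801) = -1183726/7*1/70801 = -1183726/495607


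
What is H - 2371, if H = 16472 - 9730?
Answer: 4371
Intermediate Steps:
H = 6742
H - 2371 = 6742 - 2371 = 4371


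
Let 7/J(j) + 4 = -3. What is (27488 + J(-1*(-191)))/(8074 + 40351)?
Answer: 27487/48425 ≈ 0.56762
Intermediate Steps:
J(j) = -1 (J(j) = 7/(-4 - 3) = 7/(-7) = 7*(-⅐) = -1)
(27488 + J(-1*(-191)))/(8074 + 40351) = (27488 - 1)/(8074 + 40351) = 27487/48425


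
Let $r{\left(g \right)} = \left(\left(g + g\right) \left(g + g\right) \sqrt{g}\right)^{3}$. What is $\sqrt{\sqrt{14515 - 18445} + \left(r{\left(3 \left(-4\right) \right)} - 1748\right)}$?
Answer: $\sqrt{-1748 + i \sqrt{3930} - 4586471424 i \sqrt{3}} \approx 63024.0 - 63024.0 i$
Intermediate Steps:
$r{\left(g \right)} = 64 g^{\frac{15}{2}}$ ($r{\left(g \right)} = \left(2 g 2 g \sqrt{g}\right)^{3} = \left(4 g^{2} \sqrt{g}\right)^{3} = \left(4 g^{\frac{5}{2}}\right)^{3} = 64 g^{\frac{15}{2}}$)
$\sqrt{\sqrt{14515 - 18445} + \left(r{\left(3 \left(-4\right) \right)} - 1748\right)} = \sqrt{\sqrt{14515 - 18445} + \left(64 \left(3 \left(-4\right)\right)^{\frac{15}{2}} - 1748\right)} = \sqrt{\sqrt{-3930} - \left(1748 - 64 \left(-12\right)^{\frac{15}{2}}\right)} = \sqrt{i \sqrt{3930} - \left(1748 - 64 \left(- 71663616 i \sqrt{3}\right)\right)} = \sqrt{i \sqrt{3930} - \left(1748 + 4586471424 i \sqrt{3}\right)} = \sqrt{-1748 + i \sqrt{3930} - 4586471424 i \sqrt{3}}$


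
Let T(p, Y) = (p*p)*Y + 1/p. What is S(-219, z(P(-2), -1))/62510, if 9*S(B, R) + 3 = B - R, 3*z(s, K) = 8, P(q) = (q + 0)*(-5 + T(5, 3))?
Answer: -337/843885 ≈ -0.00039934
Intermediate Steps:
T(p, Y) = 1/p + Y*p² (T(p, Y) = p²*Y + 1/p = Y*p² + 1/p = 1/p + Y*p²)
P(q) = 351*q/5 (P(q) = (q + 0)*(-5 + (1 + 3*5³)/5) = q*(-5 + (1 + 3*125)/5) = q*(-5 + (1 + 375)/5) = q*(-5 + (⅕)*376) = q*(-5 + 376/5) = q*(351/5) = 351*q/5)
z(s, K) = 8/3 (z(s, K) = (⅓)*8 = 8/3)
S(B, R) = -⅓ - R/9 + B/9 (S(B, R) = -⅓ + (B - R)/9 = -⅓ + (-R/9 + B/9) = -⅓ - R/9 + B/9)
S(-219, z(P(-2), -1))/62510 = (-⅓ - ⅑*8/3 + (⅑)*(-219))/62510 = (-⅓ - 8/27 - 73/3)*(1/62510) = -674/27*1/62510 = -337/843885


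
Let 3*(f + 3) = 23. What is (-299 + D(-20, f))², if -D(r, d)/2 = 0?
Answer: 89401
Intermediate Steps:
f = 14/3 (f = -3 + (⅓)*23 = -3 + 23/3 = 14/3 ≈ 4.6667)
D(r, d) = 0 (D(r, d) = -2*0 = 0)
(-299 + D(-20, f))² = (-299 + 0)² = (-299)² = 89401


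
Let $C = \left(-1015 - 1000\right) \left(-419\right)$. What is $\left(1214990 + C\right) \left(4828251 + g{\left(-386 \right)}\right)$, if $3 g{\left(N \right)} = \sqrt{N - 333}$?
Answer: $9942696578025 + 686425 i \sqrt{719} \approx 9.9427 \cdot 10^{12} + 1.8406 \cdot 10^{7} i$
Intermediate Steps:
$C = 844285$ ($C = \left(-2015\right) \left(-419\right) = 844285$)
$g{\left(N \right)} = \frac{\sqrt{-333 + N}}{3}$ ($g{\left(N \right)} = \frac{\sqrt{N - 333}}{3} = \frac{\sqrt{-333 + N}}{3}$)
$\left(1214990 + C\right) \left(4828251 + g{\left(-386 \right)}\right) = \left(1214990 + 844285\right) \left(4828251 + \frac{\sqrt{-333 - 386}}{3}\right) = 2059275 \left(4828251 + \frac{\sqrt{-719}}{3}\right) = 2059275 \left(4828251 + \frac{i \sqrt{719}}{3}\right) = 9942696578025 + 686425 i \sqrt{719}$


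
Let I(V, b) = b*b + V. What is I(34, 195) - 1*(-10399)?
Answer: 48458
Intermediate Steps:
I(V, b) = V + b² (I(V, b) = b² + V = V + b²)
I(34, 195) - 1*(-10399) = (34 + 195²) - 1*(-10399) = (34 + 38025) + 10399 = 38059 + 10399 = 48458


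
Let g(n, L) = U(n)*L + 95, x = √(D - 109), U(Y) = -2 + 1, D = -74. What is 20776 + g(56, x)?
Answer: 20871 - I*√183 ≈ 20871.0 - 13.528*I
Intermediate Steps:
U(Y) = -1
x = I*√183 (x = √(-74 - 109) = √(-183) = I*√183 ≈ 13.528*I)
g(n, L) = 95 - L (g(n, L) = -L + 95 = 95 - L)
20776 + g(56, x) = 20776 + (95 - I*√183) = 20871 - I*√183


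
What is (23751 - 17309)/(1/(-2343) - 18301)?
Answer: -7546803/21439622 ≈ -0.35200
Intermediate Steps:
(23751 - 17309)/(1/(-2343) - 18301) = 6442/(-1/2343 - 18301) = 6442/(-42879244/2343) = 6442*(-2343/42879244) = -7546803/21439622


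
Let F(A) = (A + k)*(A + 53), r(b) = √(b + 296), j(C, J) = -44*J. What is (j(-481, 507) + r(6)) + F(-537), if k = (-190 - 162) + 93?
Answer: 362956 + √302 ≈ 3.6297e+5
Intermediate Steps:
r(b) = √(296 + b)
k = -259 (k = -352 + 93 = -259)
F(A) = (-259 + A)*(53 + A) (F(A) = (A - 259)*(A + 53) = (-259 + A)*(53 + A))
(j(-481, 507) + r(6)) + F(-537) = (-44*507 + √(296 + 6)) + (-13727 + (-537)² - 206*(-537)) = (-22308 + √302) + (-13727 + 288369 + 110622) = (-22308 + √302) + 385264 = 362956 + √302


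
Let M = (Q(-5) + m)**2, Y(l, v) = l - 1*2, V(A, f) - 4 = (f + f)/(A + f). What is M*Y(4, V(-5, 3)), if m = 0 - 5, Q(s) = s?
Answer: 200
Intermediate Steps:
m = -5
V(A, f) = 4 + 2*f/(A + f) (V(A, f) = 4 + (f + f)/(A + f) = 4 + (2*f)/(A + f) = 4 + 2*f/(A + f))
Y(l, v) = -2 + l (Y(l, v) = l - 2 = -2 + l)
M = 100 (M = (-5 - 5)**2 = (-10)**2 = 100)
M*Y(4, V(-5, 3)) = 100*(-2 + 4) = 100*2 = 200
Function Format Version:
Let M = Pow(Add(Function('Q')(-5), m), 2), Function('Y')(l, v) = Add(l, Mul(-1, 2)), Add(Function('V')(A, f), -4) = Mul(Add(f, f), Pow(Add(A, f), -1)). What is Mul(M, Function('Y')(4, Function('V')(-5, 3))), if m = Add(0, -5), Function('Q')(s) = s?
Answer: 200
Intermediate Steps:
m = -5
Function('V')(A, f) = Add(4, Mul(2, f, Pow(Add(A, f), -1))) (Function('V')(A, f) = Add(4, Mul(Add(f, f), Pow(Add(A, f), -1))) = Add(4, Mul(Mul(2, f), Pow(Add(A, f), -1))) = Add(4, Mul(2, f, Pow(Add(A, f), -1))))
Function('Y')(l, v) = Add(-2, l) (Function('Y')(l, v) = Add(l, -2) = Add(-2, l))
M = 100 (M = Pow(Add(-5, -5), 2) = Pow(-10, 2) = 100)
Mul(M, Function('Y')(4, Function('V')(-5, 3))) = Mul(100, Add(-2, 4)) = Mul(100, 2) = 200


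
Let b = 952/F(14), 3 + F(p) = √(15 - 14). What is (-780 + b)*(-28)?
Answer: 35168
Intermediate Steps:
F(p) = -2 (F(p) = -3 + √(15 - 14) = -3 + √1 = -3 + 1 = -2)
b = -476 (b = 952/(-2) = 952*(-½) = -476)
(-780 + b)*(-28) = (-780 - 476)*(-28) = -1256*(-28) = 35168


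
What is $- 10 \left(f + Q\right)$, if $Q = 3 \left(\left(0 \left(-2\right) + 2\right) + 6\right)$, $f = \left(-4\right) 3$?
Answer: $-120$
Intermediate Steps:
$f = -12$
$Q = 24$ ($Q = 3 \left(\left(0 + 2\right) + 6\right) = 3 \left(2 + 6\right) = 3 \cdot 8 = 24$)
$- 10 \left(f + Q\right) = - 10 \left(-12 + 24\right) = \left(-10\right) 12 = -120$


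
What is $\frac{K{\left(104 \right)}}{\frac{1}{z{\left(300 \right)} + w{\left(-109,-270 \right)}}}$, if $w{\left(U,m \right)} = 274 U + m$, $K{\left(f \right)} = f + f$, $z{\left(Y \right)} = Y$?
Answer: $-6205888$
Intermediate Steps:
$K{\left(f \right)} = 2 f$
$w{\left(U,m \right)} = m + 274 U$
$\frac{K{\left(104 \right)}}{\frac{1}{z{\left(300 \right)} + w{\left(-109,-270 \right)}}} = \frac{2 \cdot 104}{\frac{1}{300 + \left(-270 + 274 \left(-109\right)\right)}} = \frac{208}{\frac{1}{300 - 30136}} = \frac{208}{\frac{1}{-29836}} = \frac{208}{- \frac{1}{29836}} = 208 \left(-29836\right) = -6205888$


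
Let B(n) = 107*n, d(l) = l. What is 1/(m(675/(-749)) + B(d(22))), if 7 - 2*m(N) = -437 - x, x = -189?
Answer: 2/4963 ≈ 0.00040298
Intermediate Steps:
m(N) = 255/2 (m(N) = 7/2 - (-437 - 1*(-189))/2 = 7/2 - (-437 + 189)/2 = 7/2 - 1/2*(-248) = 7/2 + 124 = 255/2)
1/(m(675/(-749)) + B(d(22))) = 1/(255/2 + 107*22) = 1/(255/2 + 2354) = 1/(4963/2) = 2/4963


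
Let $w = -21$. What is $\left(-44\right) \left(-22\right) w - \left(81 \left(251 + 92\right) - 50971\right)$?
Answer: $2860$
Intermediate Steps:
$\left(-44\right) \left(-22\right) w - \left(81 \left(251 + 92\right) - 50971\right) = \left(-44\right) \left(-22\right) \left(-21\right) - \left(81 \left(251 + 92\right) - 50971\right) = 968 \left(-21\right) - \left(81 \cdot 343 - 50971\right) = -20328 - \left(27783 - 50971\right) = -20328 - -23188 = -20328 + 23188 = 2860$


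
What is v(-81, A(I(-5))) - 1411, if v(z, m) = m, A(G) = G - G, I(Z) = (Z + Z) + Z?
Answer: -1411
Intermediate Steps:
I(Z) = 3*Z (I(Z) = 2*Z + Z = 3*Z)
A(G) = 0
v(-81, A(I(-5))) - 1411 = 0 - 1411 = -1411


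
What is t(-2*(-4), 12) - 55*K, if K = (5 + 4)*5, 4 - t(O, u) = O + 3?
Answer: -2482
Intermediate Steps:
t(O, u) = 1 - O (t(O, u) = 4 - (O + 3) = 4 - (3 + O) = 4 + (-3 - O) = 1 - O)
K = 45 (K = 9*5 = 45)
t(-2*(-4), 12) - 55*K = (1 - (-2)*(-4)) - 55*45 = (1 - 1*8) - 2475 = (1 - 8) - 2475 = -7 - 2475 = -2482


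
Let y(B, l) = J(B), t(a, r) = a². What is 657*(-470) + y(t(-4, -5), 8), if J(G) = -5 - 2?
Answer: -308797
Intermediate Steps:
J(G) = -7
y(B, l) = -7
657*(-470) + y(t(-4, -5), 8) = 657*(-470) - 7 = -308790 - 7 = -308797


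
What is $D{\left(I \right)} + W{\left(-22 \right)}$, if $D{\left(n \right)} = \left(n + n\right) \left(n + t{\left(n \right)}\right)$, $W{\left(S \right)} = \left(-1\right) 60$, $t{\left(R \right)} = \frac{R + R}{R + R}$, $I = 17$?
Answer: $552$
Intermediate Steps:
$t{\left(R \right)} = 1$ ($t{\left(R \right)} = \frac{2 R}{2 R} = 2 R \frac{1}{2 R} = 1$)
$W{\left(S \right)} = -60$
$D{\left(n \right)} = 2 n \left(1 + n\right)$ ($D{\left(n \right)} = \left(n + n\right) \left(n + 1\right) = 2 n \left(1 + n\right)$)
$D{\left(I \right)} + W{\left(-22 \right)} = 2 \cdot 17 \left(1 + 17\right) - 60 = 2 \cdot 17 \cdot 18 - 60 = 612 - 60 = 552$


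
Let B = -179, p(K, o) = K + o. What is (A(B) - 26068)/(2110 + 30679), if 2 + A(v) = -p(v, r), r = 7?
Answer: -25898/32789 ≈ -0.78984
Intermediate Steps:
A(v) = -9 - v (A(v) = -2 - (v + 7) = -2 - (7 + v) = -2 + (-7 - v) = -9 - v)
(A(B) - 26068)/(2110 + 30679) = ((-9 - 1*(-179)) - 26068)/(2110 + 30679) = ((-9 + 179) - 26068)/32789 = (170 - 26068)*(1/32789) = -25898*1/32789 = -25898/32789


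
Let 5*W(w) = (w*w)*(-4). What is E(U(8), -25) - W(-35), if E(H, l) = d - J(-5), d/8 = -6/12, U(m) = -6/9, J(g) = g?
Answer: 981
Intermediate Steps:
U(m) = -2/3 (U(m) = -6*1/9 = -2/3)
d = -4 (d = 8*(-6/12) = 8*(-6*1/12) = 8*(-1/2) = -4)
W(w) = -4*w**2/5 (W(w) = ((w*w)*(-4))/5 = (w**2*(-4))/5 = (-4*w**2)/5 = -4*w**2/5)
E(H, l) = 1 (E(H, l) = -4 - 1*(-5) = -4 + 5 = 1)
E(U(8), -25) - W(-35) = 1 - (-4)*(-35)**2/5 = 1 - (-4)*1225/5 = 1 - 1*(-980) = 1 + 980 = 981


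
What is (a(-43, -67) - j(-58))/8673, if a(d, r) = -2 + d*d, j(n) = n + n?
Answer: 1963/8673 ≈ 0.22633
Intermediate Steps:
j(n) = 2*n
a(d, r) = -2 + d**2
(a(-43, -67) - j(-58))/8673 = ((-2 + (-43)**2) - 2*(-58))/8673 = ((-2 + 1849) - 1*(-116))*(1/8673) = (1847 + 116)*(1/8673) = 1963*(1/8673) = 1963/8673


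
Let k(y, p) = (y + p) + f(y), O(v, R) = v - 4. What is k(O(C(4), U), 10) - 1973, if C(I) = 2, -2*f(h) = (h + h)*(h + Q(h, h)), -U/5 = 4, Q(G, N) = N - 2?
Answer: -1977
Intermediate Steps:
Q(G, N) = -2 + N
U = -20 (U = -5*4 = -20)
f(h) = -h*(-2 + 2*h) (f(h) = -(h + h)*(h + (-2 + h))/2 = -2*h*(-2 + 2*h)/2 = -h*(-2 + 2*h))
O(v, R) = -4 + v
k(y, p) = p + y + 2*y*(1 - y) (k(y, p) = (y + p) + 2*y*(1 - y) = (p + y) + 2*y*(1 - y) = p + y + 2*y*(1 - y))
k(O(C(4), U), 10) - 1973 = (10 + (-4 + 2) - 2*(-4 + 2)*(-1 + (-4 + 2))) - 1973 = (10 - 2 - 2*(-2)*(-1 - 2)) - 1973 = (10 - 2 - 2*(-2)*(-3)) - 1973 = (10 - 2 - 12) - 1973 = -4 - 1973 = -1977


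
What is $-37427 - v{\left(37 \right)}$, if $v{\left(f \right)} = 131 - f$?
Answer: $-37521$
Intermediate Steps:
$-37427 - v{\left(37 \right)} = -37427 - \left(131 - 37\right) = -37427 - 94 = -37521$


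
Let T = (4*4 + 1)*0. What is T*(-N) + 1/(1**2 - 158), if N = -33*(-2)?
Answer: -1/157 ≈ -0.0063694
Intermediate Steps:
N = 66
T = 0 (T = (16 + 1)*0 = 17*0 = 0)
T*(-N) + 1/(1**2 - 158) = 0*(-1*66) + 1/(1**2 - 158) = 0*(-66) + 1/(1 - 158) = 0 + 1/(-157) = 0 - 1/157 = -1/157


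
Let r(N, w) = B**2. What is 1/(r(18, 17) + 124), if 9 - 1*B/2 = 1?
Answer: 1/380 ≈ 0.0026316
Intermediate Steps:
B = 16 (B = 18 - 2*1 = 18 - 2 = 16)
r(N, w) = 256 (r(N, w) = 16**2 = 256)
1/(r(18, 17) + 124) = 1/(256 + 124) = 1/380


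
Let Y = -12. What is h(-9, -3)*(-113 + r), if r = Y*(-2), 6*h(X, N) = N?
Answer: 89/2 ≈ 44.500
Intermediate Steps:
h(X, N) = N/6
r = 24 (r = -12*(-2) = 24)
h(-9, -3)*(-113 + r) = ((⅙)*(-3))*(-113 + 24) = -½*(-89) = 89/2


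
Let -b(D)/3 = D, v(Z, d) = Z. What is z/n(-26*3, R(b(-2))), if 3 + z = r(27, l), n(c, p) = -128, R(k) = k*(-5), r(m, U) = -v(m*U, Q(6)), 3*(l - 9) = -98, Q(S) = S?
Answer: -159/32 ≈ -4.9688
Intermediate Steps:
l = -71/3 (l = 9 + (⅓)*(-98) = 9 - 98/3 = -71/3 ≈ -23.667)
b(D) = -3*D
r(m, U) = -U*m (r(m, U) = -m*U = -U*m)
R(k) = -5*k
z = 636 (z = -3 - 1*(-71/3)*27 = -3 + 639 = 636)
z/n(-26*3, R(b(-2))) = 636/(-128) = 636*(-1/128) = -159/32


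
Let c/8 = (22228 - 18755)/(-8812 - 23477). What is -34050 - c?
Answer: -1099412666/32289 ≈ -34049.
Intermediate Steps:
c = -27784/32289 (c = 8*((22228 - 18755)/(-8812 - 23477)) = 8*(3473/(-32289)) = 8*(3473*(-1/32289)) = 8*(-3473/32289) = -27784/32289 ≈ -0.86048)
-34050 - c = -34050 - 1*(-27784/32289) = -34050 + 27784/32289 = -1099412666/32289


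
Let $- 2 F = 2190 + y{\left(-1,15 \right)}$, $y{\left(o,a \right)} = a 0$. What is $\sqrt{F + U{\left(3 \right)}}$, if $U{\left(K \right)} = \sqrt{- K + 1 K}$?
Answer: $i \sqrt{1095} \approx 33.091 i$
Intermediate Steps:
$y{\left(o,a \right)} = 0$
$F = -1095$ ($F = - \frac{2190 + 0}{2} = \left(- \frac{1}{2}\right) 2190 = -1095$)
$U{\left(K \right)} = 0$ ($U{\left(K \right)} = \sqrt{- K + K} = \sqrt{0} = 0$)
$\sqrt{F + U{\left(3 \right)}} = \sqrt{-1095 + 0} = \sqrt{-1095} = i \sqrt{1095}$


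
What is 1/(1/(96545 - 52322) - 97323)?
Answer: -44223/4303915028 ≈ -1.0275e-5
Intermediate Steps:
1/(1/(96545 - 52322) - 97323) = 1/(1/44223 - 97323) = 1/(-4303915028/44223) = -44223/4303915028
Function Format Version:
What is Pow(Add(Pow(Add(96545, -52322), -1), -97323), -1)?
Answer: Rational(-44223, 4303915028) ≈ -1.0275e-5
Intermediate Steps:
Pow(Add(Pow(Add(96545, -52322), -1), -97323), -1) = Pow(Add(Pow(44223, -1), -97323), -1) = Pow(Add(Rational(1, 44223), -97323), -1) = Pow(Rational(-4303915028, 44223), -1) = Rational(-44223, 4303915028)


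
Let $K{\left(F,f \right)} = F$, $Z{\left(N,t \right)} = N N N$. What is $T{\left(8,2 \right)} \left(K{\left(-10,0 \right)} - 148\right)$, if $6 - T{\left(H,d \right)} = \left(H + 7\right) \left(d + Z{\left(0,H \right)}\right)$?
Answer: $3792$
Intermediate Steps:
$Z{\left(N,t \right)} = N^{3}$ ($Z{\left(N,t \right)} = N^{2} N = N^{3}$)
$T{\left(H,d \right)} = 6 - d \left(7 + H\right)$ ($T{\left(H,d \right)} = 6 - \left(H + 7\right) \left(d + 0^{3}\right) = 6 - \left(7 + H\right) \left(d + 0\right) = 6 - \left(7 + H\right) d = 6 - d \left(7 + H\right)$)
$T{\left(8,2 \right)} \left(K{\left(-10,0 \right)} - 148\right) = \left(6 - 14 - 8 \cdot 2\right) \left(-10 - 148\right) = \left(6 - 14 - 16\right) \left(-158\right) = \left(-24\right) \left(-158\right) = 3792$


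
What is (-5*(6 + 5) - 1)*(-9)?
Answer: 504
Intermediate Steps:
(-5*(6 + 5) - 1)*(-9) = (-5*11 - 1)*(-9) = (-55 - 1)*(-9) = -56*(-9) = 504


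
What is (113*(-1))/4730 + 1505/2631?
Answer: 6821347/12444630 ≈ 0.54814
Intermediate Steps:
(113*(-1))/4730 + 1505/2631 = -113*1/4730 + 1505*(1/2631) = -113/4730 + 1505/2631 = 6821347/12444630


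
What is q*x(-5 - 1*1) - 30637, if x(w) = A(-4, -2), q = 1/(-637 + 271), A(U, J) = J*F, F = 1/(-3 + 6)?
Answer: -16819712/549 ≈ -30637.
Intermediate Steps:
F = ⅓ (F = 1/3 = ⅓ ≈ 0.33333)
A(U, J) = J/3 (A(U, J) = J*(⅓) = J/3)
q = -1/366 (q = 1/(-366) = -1/366 ≈ -0.0027322)
x(w) = -⅔ (x(w) = (⅓)*(-2) = -⅔)
q*x(-5 - 1*1) - 30637 = -1/366*(-⅔) - 30637 = 1/549 - 30637 = -16819712/549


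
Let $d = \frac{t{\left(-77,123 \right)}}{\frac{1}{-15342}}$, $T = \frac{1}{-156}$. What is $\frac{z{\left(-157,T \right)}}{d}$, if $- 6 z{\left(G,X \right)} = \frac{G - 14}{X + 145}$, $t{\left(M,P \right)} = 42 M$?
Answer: $\frac{247}{62348052074} \approx 3.9616 \cdot 10^{-9}$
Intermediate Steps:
$T = - \frac{1}{156} \approx -0.0064103$
$z{\left(G,X \right)} = - \frac{-14 + G}{6 \left(145 + X\right)}$ ($z{\left(G,X \right)} = - \frac{\left(G - 14\right) \frac{1}{X + 145}}{6} = - \frac{\left(-14 + G\right) \frac{1}{145 + X}}{6} = - \frac{\frac{1}{145 + X} \left(-14 + G\right)}{6} = - \frac{-14 + G}{6 \left(145 + X\right)}$)
$d = 49616028$ ($d = \frac{42 \left(-77\right)}{\frac{1}{-15342}} = - \frac{3234}{- \frac{1}{15342}} = \left(-3234\right) \left(-15342\right) = 49616028$)
$\frac{z{\left(-157,T \right)}}{d} = \frac{\frac{1}{6} \frac{1}{145 - \frac{1}{156}} \left(14 - -157\right)}{49616028} = \frac{14 + 157}{6 \cdot \frac{22619}{156}} \cdot \frac{1}{49616028} = \frac{1}{6} \cdot \frac{156}{22619} \cdot 171 \cdot \frac{1}{49616028} = \frac{4446}{22619} \cdot \frac{1}{49616028} = \frac{247}{62348052074}$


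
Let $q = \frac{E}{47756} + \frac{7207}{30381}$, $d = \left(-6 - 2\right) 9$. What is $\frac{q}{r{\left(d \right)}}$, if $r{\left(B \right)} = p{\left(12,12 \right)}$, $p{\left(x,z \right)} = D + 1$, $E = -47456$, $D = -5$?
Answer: $\frac{274395811}{1450875036} \approx 0.18912$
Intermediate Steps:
$d = -72$ ($d = \left(-8\right) 9 = -72$)
$p{\left(x,z \right)} = -4$ ($p{\left(x,z \right)} = -5 + 1 = -4$)
$r{\left(B \right)} = -4$
$q = - \frac{274395811}{362718759}$ ($q = - \frac{47456}{47756} + \frac{7207}{30381} = \left(-47456\right) \frac{1}{47756} + 7207 \cdot \frac{1}{30381} = - \frac{11864}{11939} + \frac{7207}{30381} = - \frac{274395811}{362718759} \approx -0.7565$)
$\frac{q}{r{\left(d \right)}} = - \frac{274395811}{362718759 \left(-4\right)} = \left(- \frac{274395811}{362718759}\right) \left(- \frac{1}{4}\right) = \frac{274395811}{1450875036}$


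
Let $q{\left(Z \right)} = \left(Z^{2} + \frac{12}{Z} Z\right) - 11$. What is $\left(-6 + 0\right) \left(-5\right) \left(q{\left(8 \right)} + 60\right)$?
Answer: $3750$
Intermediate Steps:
$q{\left(Z \right)} = 1 + Z^{2}$ ($q{\left(Z \right)} = \left(Z^{2} + 12\right) - 11 = \left(12 + Z^{2}\right) - 11 = 1 + Z^{2}$)
$\left(-6 + 0\right) \left(-5\right) \left(q{\left(8 \right)} + 60\right) = \left(-6 + 0\right) \left(-5\right) \left(\left(1 + 8^{2}\right) + 60\right) = \left(-6\right) \left(-5\right) \left(\left(1 + 64\right) + 60\right) = 30 \left(65 + 60\right) = 30 \cdot 125 = 3750$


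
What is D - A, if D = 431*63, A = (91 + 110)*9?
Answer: 25344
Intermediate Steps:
A = 1809 (A = 201*9 = 1809)
D = 27153
D - A = 27153 - 1*1809 = 27153 - 1809 = 25344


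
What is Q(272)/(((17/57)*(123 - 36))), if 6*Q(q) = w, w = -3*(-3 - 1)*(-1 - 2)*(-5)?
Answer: 570/493 ≈ 1.1562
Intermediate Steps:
w = 180 (w = -(-12)*(-3)*(-5) = -3*12*(-5) = -36*(-5) = 180)
Q(q) = 30 (Q(q) = (⅙)*180 = 30)
Q(272)/(((17/57)*(123 - 36))) = 30/(((17/57)*(123 - 36))) = 30/(((17*(1/57))*87)) = 30/(((17/57)*87)) = 30/(493/19) = 30*(19/493) = 570/493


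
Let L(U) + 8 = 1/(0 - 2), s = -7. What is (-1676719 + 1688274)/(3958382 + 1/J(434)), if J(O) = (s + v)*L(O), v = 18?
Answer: 2160785/740217432 ≈ 0.0029191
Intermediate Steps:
L(U) = -17/2 (L(U) = -8 + 1/(0 - 2) = -8 + 1/(-2) = -8 - 1/2 = -17/2)
J(O) = -187/2 (J(O) = (-7 + 18)*(-17/2) = 11*(-17/2) = -187/2)
(-1676719 + 1688274)/(3958382 + 1/J(434)) = (-1676719 + 1688274)/(3958382 + 1/(-187/2)) = 11555/(3958382 - 2/187) = 11555/(740217432/187) = 11555*(187/740217432) = 2160785/740217432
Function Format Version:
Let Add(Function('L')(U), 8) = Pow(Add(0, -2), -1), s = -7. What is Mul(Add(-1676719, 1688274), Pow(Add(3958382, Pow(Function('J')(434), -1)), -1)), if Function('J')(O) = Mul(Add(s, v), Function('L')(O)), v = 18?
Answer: Rational(2160785, 740217432) ≈ 0.0029191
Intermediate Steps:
Function('L')(U) = Rational(-17, 2) (Function('L')(U) = Add(-8, Pow(Add(0, -2), -1)) = Add(-8, Pow(-2, -1)) = Add(-8, Rational(-1, 2)) = Rational(-17, 2))
Function('J')(O) = Rational(-187, 2) (Function('J')(O) = Mul(Add(-7, 18), Rational(-17, 2)) = Mul(11, Rational(-17, 2)) = Rational(-187, 2))
Mul(Add(-1676719, 1688274), Pow(Add(3958382, Pow(Function('J')(434), -1)), -1)) = Mul(Add(-1676719, 1688274), Pow(Add(3958382, Pow(Rational(-187, 2), -1)), -1)) = Mul(11555, Pow(Add(3958382, Rational(-2, 187)), -1)) = Mul(11555, Pow(Rational(740217432, 187), -1)) = Mul(11555, Rational(187, 740217432)) = Rational(2160785, 740217432)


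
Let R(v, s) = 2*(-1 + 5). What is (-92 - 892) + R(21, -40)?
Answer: -976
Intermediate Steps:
R(v, s) = 8 (R(v, s) = 2*4 = 8)
(-92 - 892) + R(21, -40) = (-92 - 892) + 8 = -984 + 8 = -976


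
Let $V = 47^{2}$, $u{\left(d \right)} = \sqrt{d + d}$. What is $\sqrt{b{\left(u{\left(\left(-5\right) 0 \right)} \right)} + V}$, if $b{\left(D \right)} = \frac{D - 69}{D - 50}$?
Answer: $\frac{\sqrt{221038}}{10} \approx 47.015$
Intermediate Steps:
$u{\left(d \right)} = \sqrt{2} \sqrt{d}$ ($u{\left(d \right)} = \sqrt{2 d} = \sqrt{2} \sqrt{d}$)
$b{\left(D \right)} = \frac{-69 + D}{-50 + D}$
$V = 2209$
$\sqrt{b{\left(u{\left(\left(-5\right) 0 \right)} \right)} + V} = \sqrt{\frac{-69 + \sqrt{2} \sqrt{\left(-5\right) 0}}{-50 + \sqrt{2} \sqrt{\left(-5\right) 0}} + 2209} = \sqrt{\frac{-69 + \sqrt{2} \sqrt{0}}{-50 + \sqrt{2} \sqrt{0}} + 2209} = \sqrt{\frac{-69 + \sqrt{2} \cdot 0}{-50 + \sqrt{2} \cdot 0} + 2209} = \sqrt{\frac{-69 + 0}{-50 + 0} + 2209} = \sqrt{\frac{1}{-50} \left(-69\right) + 2209} = \sqrt{\left(- \frac{1}{50}\right) \left(-69\right) + 2209} = \sqrt{\frac{69}{50} + 2209} = \sqrt{\frac{110519}{50}} = \frac{\sqrt{221038}}{10}$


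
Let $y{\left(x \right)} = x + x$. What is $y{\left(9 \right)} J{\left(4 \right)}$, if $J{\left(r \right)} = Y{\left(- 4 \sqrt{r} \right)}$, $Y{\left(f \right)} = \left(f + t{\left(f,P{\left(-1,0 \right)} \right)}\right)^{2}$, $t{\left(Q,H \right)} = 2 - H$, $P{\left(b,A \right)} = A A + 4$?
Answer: $1800$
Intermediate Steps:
$P{\left(b,A \right)} = 4 + A^{2}$ ($P{\left(b,A \right)} = A^{2} + 4 = 4 + A^{2}$)
$Y{\left(f \right)} = \left(-2 + f\right)^{2}$ ($Y{\left(f \right)} = \left(f + \left(2 - \left(4 + 0^{2}\right)\right)\right)^{2} = \left(f + \left(2 - \left(4 + 0\right)\right)\right)^{2} = \left(f + \left(2 - 4\right)\right)^{2} = \left(f - 2\right)^{2} = \left(-2 + f\right)^{2}$)
$y{\left(x \right)} = 2 x$
$J{\left(r \right)} = \left(-2 - 4 \sqrt{r}\right)^{2}$
$y{\left(9 \right)} J{\left(4 \right)} = 2 \cdot 9 \cdot 4 \left(1 + 2 \sqrt{4}\right)^{2} = 18 \cdot 4 \left(1 + 2 \cdot 2\right)^{2} = 18 \cdot 4 \left(1 + 4\right)^{2} = 18 \cdot 4 \cdot 5^{2} = 18 \cdot 4 \cdot 25 = 18 \cdot 100 = 1800$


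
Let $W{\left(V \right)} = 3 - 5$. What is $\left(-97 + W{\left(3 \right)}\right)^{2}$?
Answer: $9801$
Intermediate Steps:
$W{\left(V \right)} = -2$ ($W{\left(V \right)} = 3 - 5 = -2$)
$\left(-97 + W{\left(3 \right)}\right)^{2} = \left(-97 - 2\right)^{2} = \left(-99\right)^{2} = 9801$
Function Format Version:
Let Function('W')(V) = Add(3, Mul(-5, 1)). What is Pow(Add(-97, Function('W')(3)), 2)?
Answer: 9801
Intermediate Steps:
Function('W')(V) = -2 (Function('W')(V) = Add(3, -5) = -2)
Pow(Add(-97, Function('W')(3)), 2) = Pow(Add(-97, -2), 2) = Pow(-99, 2) = 9801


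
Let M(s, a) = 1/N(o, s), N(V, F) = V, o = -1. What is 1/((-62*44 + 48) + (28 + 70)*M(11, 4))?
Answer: -1/2778 ≈ -0.00035997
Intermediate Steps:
M(s, a) = -1 (M(s, a) = 1/(-1) = -1)
1/((-62*44 + 48) + (28 + 70)*M(11, 4)) = 1/((-62*44 + 48) + (28 + 70)*(-1)) = 1/((-2728 + 48) + 98*(-1)) = 1/(-2680 - 98) = 1/(-2778) = -1/2778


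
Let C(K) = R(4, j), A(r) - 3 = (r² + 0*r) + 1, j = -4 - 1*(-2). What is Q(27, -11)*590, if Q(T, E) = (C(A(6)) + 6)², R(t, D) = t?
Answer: 59000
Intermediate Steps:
j = -2 (j = -4 + 2 = -2)
A(r) = 4 + r² (A(r) = 3 + ((r² + 0*r) + 1) = 3 + ((r² + 0) + 1) = 3 + (r² + 1) = 3 + (1 + r²) = 4 + r²)
C(K) = 4
Q(T, E) = 100 (Q(T, E) = (4 + 6)² = 10² = 100)
Q(27, -11)*590 = 100*590 = 59000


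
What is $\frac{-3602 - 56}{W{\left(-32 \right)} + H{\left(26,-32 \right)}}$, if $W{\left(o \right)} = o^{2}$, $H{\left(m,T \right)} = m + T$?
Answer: $- \frac{1829}{509} \approx -3.5933$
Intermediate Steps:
$H{\left(m,T \right)} = T + m$
$\frac{-3602 - 56}{W{\left(-32 \right)} + H{\left(26,-32 \right)}} = \frac{-3602 - 56}{\left(-32\right)^{2} + \left(-32 + 26\right)} = - \frac{3658}{1024 - 6} = - \frac{3658}{1018} = \left(-3658\right) \frac{1}{1018} = - \frac{1829}{509}$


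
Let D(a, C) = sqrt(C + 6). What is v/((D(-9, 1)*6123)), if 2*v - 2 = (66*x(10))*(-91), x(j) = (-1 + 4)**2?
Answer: -27026*sqrt(7)/42861 ≈ -1.6683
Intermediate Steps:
x(j) = 9 (x(j) = 3**2 = 9)
v = -27026 (v = 1 + ((66*9)*(-91))/2 = 1 + (594*(-91))/2 = 1 + (1/2)*(-54054) = 1 - 27027 = -27026)
D(a, C) = sqrt(6 + C)
v/((D(-9, 1)*6123)) = -27026*1/(6123*sqrt(6 + 1)) = -27026*sqrt(7)/42861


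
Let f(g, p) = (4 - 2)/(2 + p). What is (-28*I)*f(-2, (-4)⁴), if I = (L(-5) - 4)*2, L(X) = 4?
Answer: 0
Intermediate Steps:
f(g, p) = 2/(2 + p)
I = 0 (I = (4 - 4)*2 = 0*2 = 0)
(-28*I)*f(-2, (-4)⁴) = (-28*0)*(2/(2 + (-4)⁴)) = 0*(2/(2 + 256)) = 0*(2/258) = 0*(2*(1/258)) = 0*(1/129) = 0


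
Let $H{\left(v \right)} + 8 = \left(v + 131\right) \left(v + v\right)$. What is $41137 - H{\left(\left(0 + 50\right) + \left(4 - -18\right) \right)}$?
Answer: $11913$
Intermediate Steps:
$H{\left(v \right)} = -8 + 2 v \left(131 + v\right)$ ($H{\left(v \right)} = -8 + \left(v + 131\right) \left(v + v\right) = -8 + \left(131 + v\right) 2 v = -8 + 2 v \left(131 + v\right)$)
$41137 - H{\left(\left(0 + 50\right) + \left(4 - -18\right) \right)} = 41137 - \left(-8 + 2 \left(\left(0 + 50\right) + \left(4 - -18\right)\right)^{2} + 262 \left(\left(0 + 50\right) + \left(4 - -18\right)\right)\right) = 41137 - \left(-8 + 2 \left(50 + \left(4 + 18\right)\right)^{2} + 262 \left(50 + \left(4 + 18\right)\right)\right) = 41137 - \left(-8 + 2 \left(50 + 22\right)^{2} + 262 \left(50 + 22\right)\right) = 41137 - \left(-8 + 2 \cdot 72^{2} + 262 \cdot 72\right) = 41137 - \left(-8 + 2 \cdot 5184 + 18864\right) = 41137 - \left(-8 + 10368 + 18864\right) = 41137 - 29224 = 11913$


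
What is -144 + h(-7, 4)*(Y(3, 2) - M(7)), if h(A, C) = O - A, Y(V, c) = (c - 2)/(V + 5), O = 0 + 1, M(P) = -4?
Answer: -112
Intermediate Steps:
O = 1
Y(V, c) = (-2 + c)/(5 + V)
h(A, C) = 1 - A
-144 + h(-7, 4)*(Y(3, 2) - M(7)) = -144 + (1 - 1*(-7))*((-2 + 2)/(5 + 3) - 1*(-4)) = -144 + (1 + 7)*(0/8 + 4) = -144 + 8*((1/8)*0 + 4) = -144 + 8*(0 + 4) = -144 + 8*4 = -144 + 32 = -112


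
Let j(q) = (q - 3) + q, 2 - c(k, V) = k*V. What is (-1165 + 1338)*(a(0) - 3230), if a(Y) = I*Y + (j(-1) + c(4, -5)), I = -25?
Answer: -555849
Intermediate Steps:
c(k, V) = 2 - V*k (c(k, V) = 2 - k*V = 2 - V*k)
j(q) = -3 + 2*q (j(q) = (-3 + q) + q = -3 + 2*q)
a(Y) = 17 - 25*Y (a(Y) = -25*Y + ((-3 + 2*(-1)) + (2 - 1*(-5)*4)) = -25*Y + ((-3 - 2) + (2 + 20)) = -25*Y + (-5 + 22) = -25*Y + 17 = 17 - 25*Y)
(-1165 + 1338)*(a(0) - 3230) = (-1165 + 1338)*((17 - 25*0) - 3230) = 173*((17 + 0) - 3230) = 173*(17 - 3230) = 173*(-3213) = -555849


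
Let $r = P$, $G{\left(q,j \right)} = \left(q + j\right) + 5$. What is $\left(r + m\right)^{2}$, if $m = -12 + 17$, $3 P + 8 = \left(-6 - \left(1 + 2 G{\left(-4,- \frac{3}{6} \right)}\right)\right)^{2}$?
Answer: $\frac{5041}{9} \approx 560.11$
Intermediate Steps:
$G{\left(q,j \right)} = 5 + j + q$ ($G{\left(q,j \right)} = \left(j + q\right) + 5 = 5 + j + q$)
$P = \frac{56}{3}$ ($P = - \frac{8}{3} + \frac{\left(-6 - \left(1 + 2 \left(5 - \frac{3}{6} - 4\right)\right)\right)^{2}}{3} = - \frac{8}{3} + \frac{\left(-6 - \left(1 + 2 \left(5 - \frac{1}{2} - 4\right)\right)\right)^{2}}{3} = - \frac{8}{3} + \frac{\left(-6 - 2\right)^{2}}{3} = - \frac{8}{3} + \frac{\left(-8\right)^{2}}{3} = - \frac{8}{3} + \frac{1}{3} \cdot 64 = - \frac{8}{3} + \frac{64}{3} = \frac{56}{3} \approx 18.667$)
$r = \frac{56}{3} \approx 18.667$
$m = 5$
$\left(r + m\right)^{2} = \left(\frac{56}{3} + 5\right)^{2} = \left(\frac{71}{3}\right)^{2} = \frac{5041}{9}$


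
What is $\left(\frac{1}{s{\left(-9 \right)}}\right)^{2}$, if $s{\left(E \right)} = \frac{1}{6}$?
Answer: $36$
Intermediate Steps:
$s{\left(E \right)} = \frac{1}{6}$
$\left(\frac{1}{s{\left(-9 \right)}}\right)^{2} = \left(\frac{1}{\frac{1}{6}}\right)^{2} = 6^{2} = 36$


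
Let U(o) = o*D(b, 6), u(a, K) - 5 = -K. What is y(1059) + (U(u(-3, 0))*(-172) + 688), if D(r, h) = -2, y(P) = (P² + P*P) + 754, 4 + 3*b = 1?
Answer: 2246124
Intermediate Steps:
b = -1 (b = -4/3 + (⅓)*1 = -4/3 + ⅓ = -1)
u(a, K) = 5 - K
y(P) = 754 + 2*P² (y(P) = (P² + P²) + 754 = 2*P² + 754 = 754 + 2*P²)
U(o) = -2*o (U(o) = o*(-2) = -2*o)
y(1059) + (U(u(-3, 0))*(-172) + 688) = (754 + 2*1059²) + (-2*(5 - 1*0)*(-172) + 688) = (754 + 2*1121481) + (-2*(5 + 0)*(-172) + 688) = (754 + 2242962) + (-2*5*(-172) + 688) = 2243716 + (-10*(-172) + 688) = 2243716 + (1720 + 688) = 2243716 + 2408 = 2246124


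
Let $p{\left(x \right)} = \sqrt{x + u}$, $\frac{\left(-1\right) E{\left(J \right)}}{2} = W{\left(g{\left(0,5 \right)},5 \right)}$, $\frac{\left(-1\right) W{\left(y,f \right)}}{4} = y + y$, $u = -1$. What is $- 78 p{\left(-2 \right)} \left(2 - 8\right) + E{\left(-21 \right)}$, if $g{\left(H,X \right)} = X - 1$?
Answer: $64 + 468 i \sqrt{3} \approx 64.0 + 810.6 i$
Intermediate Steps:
$g{\left(H,X \right)} = -1 + X$
$W{\left(y,f \right)} = - 8 y$ ($W{\left(y,f \right)} = - 4 \left(y + y\right) = - 4 \cdot 2 y = - 8 y$)
$E{\left(J \right)} = 64$ ($E{\left(J \right)} = - 2 \left(- 8 \left(-1 + 5\right)\right) = - 2 \left(\left(-8\right) 4\right) = \left(-2\right) \left(-32\right) = 64$)
$p{\left(x \right)} = \sqrt{-1 + x}$ ($p{\left(x \right)} = \sqrt{x - 1} = \sqrt{-1 + x}$)
$- 78 p{\left(-2 \right)} \left(2 - 8\right) + E{\left(-21 \right)} = - 78 \sqrt{-1 - 2} \left(2 - 8\right) + 64 = - 78 \sqrt{-3} \left(-6\right) + 64 = - 78 i \sqrt{3} \left(-6\right) + 64 = - 78 \left(- 6 i \sqrt{3}\right) + 64 = 468 i \sqrt{3} + 64 = 64 + 468 i \sqrt{3}$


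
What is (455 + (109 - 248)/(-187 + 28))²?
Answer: 5253930256/25281 ≈ 2.0782e+5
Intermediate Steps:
(455 + (109 - 248)/(-187 + 28))² = (455 - 139/(-159))² = (455 - 139*(-1/159))² = (455 + 139/159)² = (72484/159)² = 5253930256/25281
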